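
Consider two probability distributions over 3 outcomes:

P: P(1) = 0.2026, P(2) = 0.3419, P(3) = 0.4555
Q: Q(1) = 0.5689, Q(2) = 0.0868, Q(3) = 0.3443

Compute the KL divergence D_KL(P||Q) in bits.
0.5584 bits

D_KL(P||Q) = Σ P(x) log₂(P(x)/Q(x))

Computing term by term:
  P(1)·log₂(P(1)/Q(1)) = 0.2026·log₂(0.2026/0.5689) = -0.30178
  P(2)·log₂(P(2)/Q(2)) = 0.3419·log₂(0.3419/0.0868) = 0.67621
  P(3)·log₂(P(3)/Q(3)) = 0.4555·log₂(0.4555/0.3443) = 0.18392

D_KL(P||Q) = -0.30178 + 0.67621 + 0.18392 = 0.55835 ≈ 0.5584 bits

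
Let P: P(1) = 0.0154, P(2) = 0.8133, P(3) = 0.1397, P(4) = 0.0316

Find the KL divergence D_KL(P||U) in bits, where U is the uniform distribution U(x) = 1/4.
1.1106 bits

U(i) = 1/4 for all i

D_KL(P||U) = Σ P(x) log₂(P(x) / (1/4))
           = Σ P(x) log₂(P(x)) + log₂(4)
           = log₂(4) - H(P)

H(P) = -Σ P(x) log₂(P(x)):
  -P(1)·log₂(P(1)) = -(0.0154)·log₂(0.0154) = 0.09272
  -P(2)·log₂(P(2)) = -(0.8133)·log₂(0.8133) = 0.24248
  -P(3)·log₂(P(3)) = -(0.1397)·log₂(0.1397) = 0.39669
  -P(4)·log₂(P(4)) = -(0.0316)·log₂(0.0316) = 0.15749
H(P) = 0.09272 + 0.24248 + 0.39669 + 0.15749 = 0.88938 bits

log₂(4) = 2.00000 bits

D_KL(P||U) = 2.00000 - 0.88938 = 1.11062 ≈ 1.1106 bits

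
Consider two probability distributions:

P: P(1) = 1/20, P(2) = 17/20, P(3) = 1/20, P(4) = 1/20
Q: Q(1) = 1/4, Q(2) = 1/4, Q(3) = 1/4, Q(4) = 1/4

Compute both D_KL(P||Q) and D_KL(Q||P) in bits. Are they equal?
D_KL(P||Q) = 1.1524 bits, D_KL(Q||P) = 1.3001 bits. No, they are not equal.

D_KL(P||Q) = Σ P(x) log₂(P(x)/Q(x))

Computing term by term:
  P(1)·log₂(P(1)/Q(1)) = (1/20)·log₂((1/20)/(1/4)) = -0.11610
  P(2)·log₂(P(2)/Q(2)) = (17/20)·log₂((17/20)/(1/4)) = 1.50070
  P(3)·log₂(P(3)/Q(3)) = (1/20)·log₂((1/20)/(1/4)) = -0.11610
  P(4)·log₂(P(4)/Q(4)) = (1/20)·log₂((1/20)/(1/4)) = -0.11610

D_KL(P||Q) = -0.11610 + 1.50070 - 0.11610 - 0.11610 = 1.15240 ≈ 1.1524 bits

D_KL(Q||P) = Σ Q(x) log₂(Q(x)/P(x))

Computing term by term:
  Q(1)·log₂(Q(1)/P(1)) = (1/4)·log₂((1/4)/(1/20)) = 0.58048
  Q(2)·log₂(Q(2)/P(2)) = (1/4)·log₂((1/4)/(17/20)) = -0.44138
  Q(3)·log₂(Q(3)/P(3)) = (1/4)·log₂((1/4)/(1/20)) = 0.58048
  Q(4)·log₂(Q(4)/P(4)) = (1/4)·log₂((1/4)/(1/20)) = 0.58048

D_KL(Q||P) = 0.58048 - 0.44138 + 0.58048 + 0.58048 = 1.30006 ≈ 1.3001 bits

These are NOT equal (difference: 0.1477 bits). KL divergence is asymmetric: D_KL(P||Q) ≠ D_KL(Q||P) in general.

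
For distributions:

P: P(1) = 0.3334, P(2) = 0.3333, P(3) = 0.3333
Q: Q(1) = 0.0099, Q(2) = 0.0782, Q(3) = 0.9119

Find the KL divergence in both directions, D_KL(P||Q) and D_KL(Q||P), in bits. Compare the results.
D_KL(P||Q) = 1.9047 bits, D_KL(Q||P) = 1.1103 bits. D_KL(P||Q) is larger than D_KL(Q||P) by 0.7944 bits; the two directions differ.

D_KL(P||Q) = Σ P(x) log₂(P(x)/Q(x))

Computing term by term:
  P(1)·log₂(P(1)/Q(1)) = 0.3334·log₂(0.3334/0.0099) = 1.69157
  P(2)·log₂(P(2)/Q(2)) = 0.3333·log₂(0.3333/0.0782) = 0.69712
  P(3)·log₂(P(3)/Q(3)) = 0.3333·log₂(0.3333/0.9119) = -0.48397

D_KL(P||Q) = 1.69157 + 0.69712 - 0.48397 = 1.90472 ≈ 1.9047 bits

D_KL(Q||P) = Σ Q(x) log₂(Q(x)/P(x))

Computing term by term:
  Q(1)·log₂(Q(1)/P(1)) = 0.0099·log₂(0.0099/0.3334) = -0.05023
  Q(2)·log₂(Q(2)/P(2)) = 0.0782·log₂(0.0782/0.3333) = -0.16356
  Q(3)·log₂(Q(3)/P(3)) = 0.9119·log₂(0.9119/0.3333) = 1.32413

D_KL(Q||P) = -0.05023 - 0.16356 + 1.32413 = 1.11034 ≈ 1.1103 bits

These are NOT equal (difference: 0.7944 bits). KL divergence is asymmetric: D_KL(P||Q) ≠ D_KL(Q||P) in general.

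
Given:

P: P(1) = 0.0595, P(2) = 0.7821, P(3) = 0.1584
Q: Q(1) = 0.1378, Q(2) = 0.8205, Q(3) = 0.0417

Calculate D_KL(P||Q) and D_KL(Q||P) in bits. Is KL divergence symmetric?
D_KL(P||Q) = 0.1788 bits, D_KL(Q||P) = 0.1434 bits. No, KL divergence is not symmetric.

D_KL(P||Q) = Σ P(x) log₂(P(x)/Q(x))

Computing term by term:
  P(1)·log₂(P(1)/Q(1)) = 0.0595·log₂(0.0595/0.1378) = -0.07209
  P(2)·log₂(P(2)/Q(2)) = 0.7821·log₂(0.7821/0.8205) = -0.05408
  P(3)·log₂(P(3)/Q(3)) = 0.1584·log₂(0.1584/0.0417) = 0.30499

D_KL(P||Q) = -0.07209 - 0.05408 + 0.30499 = 0.17882 ≈ 0.1788 bits

D_KL(Q||P) = Σ Q(x) log₂(Q(x)/P(x))

Computing term by term:
  Q(1)·log₂(Q(1)/P(1)) = 0.1378·log₂(0.1378/0.0595) = 0.16696
  Q(2)·log₂(Q(2)/P(2)) = 0.8205·log₂(0.8205/0.7821) = 0.05674
  Q(3)·log₂(Q(3)/P(3)) = 0.0417·log₂(0.0417/0.1584) = -0.08029

D_KL(Q||P) = 0.16696 + 0.05674 - 0.08029 = 0.14341 ≈ 0.1434 bits

These are NOT equal (difference: 0.0354 bits). KL divergence is asymmetric: D_KL(P||Q) ≠ D_KL(Q||P) in general.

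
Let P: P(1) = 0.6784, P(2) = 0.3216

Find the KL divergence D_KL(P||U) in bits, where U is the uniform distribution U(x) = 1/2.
0.0939 bits

U(i) = 1/2 for all i

D_KL(P||U) = Σ P(x) log₂(P(x) / (1/2))
           = Σ P(x) log₂(P(x)) + log₂(2)
           = log₂(2) - H(P)

H(P) = -Σ P(x) log₂(P(x)):
  -P(1)·log₂(P(1)) = -(0.6784)·log₂(0.6784) = 0.37976
  -P(2)·log₂(P(2)) = -(0.3216)·log₂(0.3216) = 0.52635
H(P) = 0.37976 + 0.52635 = 0.90611 bits

log₂(2) = 1.00000 bits

D_KL(P||U) = 1.00000 - 0.90611 = 0.09389 ≈ 0.0939 bits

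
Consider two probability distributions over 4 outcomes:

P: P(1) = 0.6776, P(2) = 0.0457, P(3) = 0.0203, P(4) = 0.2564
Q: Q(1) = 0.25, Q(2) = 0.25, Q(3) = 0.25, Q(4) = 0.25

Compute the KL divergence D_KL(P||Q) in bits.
0.7985 bits

D_KL(P||Q) = Σ P(x) log₂(P(x)/Q(x))

Computing term by term:
  P(1)·log₂(P(1)/Q(1)) = 0.6776·log₂(0.6776/0.25) = 0.97473
  P(2)·log₂(P(2)/Q(2)) = 0.0457·log₂(0.0457/0.25) = -0.11204
  P(3)·log₂(P(3)/Q(3)) = 0.0203·log₂(0.0203/0.25) = -0.07353
  P(4)·log₂(P(4)/Q(4)) = 0.2564·log₂(0.2564/0.25) = 0.00935

D_KL(P||Q) = 0.97473 - 0.11204 - 0.07353 + 0.00935 = 0.79851 ≈ 0.7985 bits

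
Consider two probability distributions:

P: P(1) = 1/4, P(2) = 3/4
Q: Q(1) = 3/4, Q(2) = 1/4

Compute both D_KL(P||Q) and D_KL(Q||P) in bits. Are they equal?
D_KL(P||Q) = 0.7925 bits, D_KL(Q||P) = 0.7925 bits. Yes, in this case they are equal (although KL divergence is not symmetric in general).

D_KL(P||Q) = Σ P(x) log₂(P(x)/Q(x))

Computing term by term:
  P(1)·log₂(P(1)/Q(1)) = (1/4)·log₂((1/4)/(3/4)) = -0.39624
  P(2)·log₂(P(2)/Q(2)) = (3/4)·log₂((3/4)/(1/4)) = 1.18872

D_KL(P||Q) = -0.39624 + 1.18872 = 0.79248 ≈ 0.7925 bits

D_KL(Q||P) = Σ Q(x) log₂(Q(x)/P(x))

Computing term by term:
  Q(1)·log₂(Q(1)/P(1)) = (3/4)·log₂((3/4)/(1/4)) = 1.18872
  Q(2)·log₂(Q(2)/P(2)) = (1/4)·log₂((1/4)/(3/4)) = -0.39624

D_KL(Q||P) = 1.18872 - 0.39624 = 0.79248 ≈ 0.7925 bits

These ARE equal here. Q is P with outcomes relabeled (Q(1) = P(2), Q(2) = P(1)) by a relabeling that is its own inverse, so the two sums contain exactly the same terms in a different order. This is a special case — KL divergence is not symmetric in general: D_KL(P||Q) ≠ D_KL(Q||P) for most P, Q.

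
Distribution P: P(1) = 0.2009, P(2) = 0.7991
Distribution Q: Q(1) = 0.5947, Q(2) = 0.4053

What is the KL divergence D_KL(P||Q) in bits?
0.4681 bits

D_KL(P||Q) = Σ P(x) log₂(P(x)/Q(x))

Computing term by term:
  P(1)·log₂(P(1)/Q(1)) = 0.2009·log₂(0.2009/0.5947) = -0.31455
  P(2)·log₂(P(2)/Q(2)) = 0.7991·log₂(0.7991/0.4053) = 0.78263

D_KL(P||Q) = -0.31455 + 0.78263 = 0.46808 ≈ 0.4681 bits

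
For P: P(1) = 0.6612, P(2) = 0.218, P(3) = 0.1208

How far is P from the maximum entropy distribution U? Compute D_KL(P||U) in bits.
0.3429 bits

U(i) = 1/3 for all i

D_KL(P||U) = Σ P(x) log₂(P(x) / (1/3))
           = Σ P(x) log₂(P(x)) + log₂(3)
           = log₂(3) - H(P)

H(P) = -Σ P(x) log₂(P(x)):
  -P(1)·log₂(P(1)) = -(0.6612)·log₂(0.6612) = 0.39463
  -P(2)·log₂(P(2)) = -(0.218)·log₂(0.218) = 0.47908
  -P(3)·log₂(P(3)) = -(0.1208)·log₂(0.1208) = 0.36836
H(P) = 0.39463 + 0.47908 + 0.36836 = 1.24207 bits

log₂(3) = 1.58496 bits

D_KL(P||U) = 1.58496 - 1.24207 = 0.34289 ≈ 0.3429 bits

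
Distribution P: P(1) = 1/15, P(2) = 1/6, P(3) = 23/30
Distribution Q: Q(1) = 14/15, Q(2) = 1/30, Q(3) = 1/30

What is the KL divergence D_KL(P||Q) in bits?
3.6012 bits

D_KL(P||Q) = Σ P(x) log₂(P(x)/Q(x))

Computing term by term:
  P(1)·log₂(P(1)/Q(1)) = (1/15)·log₂((1/15)/(14/15)) = -0.25382
  P(2)·log₂(P(2)/Q(2)) = (1/6)·log₂((1/6)/(1/30)) = 0.38699
  P(3)·log₂(P(3)/Q(3)) = (23/30)·log₂((23/30)/(1/30)) = 3.46806

D_KL(P||Q) = -0.25382 + 0.38699 + 3.46806 = 3.60123 ≈ 3.6012 bits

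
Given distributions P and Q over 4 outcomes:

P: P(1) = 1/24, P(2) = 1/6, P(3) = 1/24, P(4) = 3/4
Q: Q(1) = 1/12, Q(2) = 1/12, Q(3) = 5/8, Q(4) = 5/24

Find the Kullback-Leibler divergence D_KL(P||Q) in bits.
1.3482 bits

D_KL(P||Q) = Σ P(x) log₂(P(x)/Q(x))

Computing term by term:
  P(1)·log₂(P(1)/Q(1)) = (1/24)·log₂((1/24)/(1/12)) = -0.04167
  P(2)·log₂(P(2)/Q(2)) = (1/6)·log₂((1/6)/(1/12)) = 0.16667
  P(3)·log₂(P(3)/Q(3)) = (1/24)·log₂((1/24)/(5/8)) = -0.16279
  P(4)·log₂(P(4)/Q(4)) = (3/4)·log₂((3/4)/(5/24)) = 1.38600

D_KL(P||Q) = -0.04167 + 0.16667 - 0.16279 + 1.38600 = 1.34821 ≈ 1.3482 bits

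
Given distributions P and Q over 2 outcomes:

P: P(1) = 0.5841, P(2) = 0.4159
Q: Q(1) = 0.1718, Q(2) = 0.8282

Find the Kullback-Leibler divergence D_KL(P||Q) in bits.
0.6179 bits

D_KL(P||Q) = Σ P(x) log₂(P(x)/Q(x))

Computing term by term:
  P(1)·log₂(P(1)/Q(1)) = 0.5841·log₂(0.5841/0.1718) = 1.03122
  P(2)·log₂(P(2)/Q(2)) = 0.4159·log₂(0.4159/0.8282) = -0.41330

D_KL(P||Q) = 1.03122 - 0.41330 = 0.61792 ≈ 0.6179 bits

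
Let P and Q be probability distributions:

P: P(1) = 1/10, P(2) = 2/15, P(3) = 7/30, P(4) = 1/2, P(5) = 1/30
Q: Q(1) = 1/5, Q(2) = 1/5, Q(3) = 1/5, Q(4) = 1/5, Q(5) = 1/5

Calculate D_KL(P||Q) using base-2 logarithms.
0.4487 bits

D_KL(P||Q) = Σ P(x) log₂(P(x)/Q(x))

Computing term by term:
  P(1)·log₂(P(1)/Q(1)) = (1/10)·log₂((1/10)/(1/5)) = -0.10000
  P(2)·log₂(P(2)/Q(2)) = (2/15)·log₂((2/15)/(1/5)) = -0.07800
  P(3)·log₂(P(3)/Q(3)) = (7/30)·log₂((7/30)/(1/5)) = 0.05189
  P(4)·log₂(P(4)/Q(4)) = (1/2)·log₂((1/2)/(1/5)) = 0.66096
  P(5)·log₂(P(5)/Q(5)) = (1/30)·log₂((1/30)/(1/5)) = -0.08617

D_KL(P||Q) = -0.10000 - 0.07800 + 0.05189 + 0.66096 - 0.08617 = 0.44868 ≈ 0.4487 bits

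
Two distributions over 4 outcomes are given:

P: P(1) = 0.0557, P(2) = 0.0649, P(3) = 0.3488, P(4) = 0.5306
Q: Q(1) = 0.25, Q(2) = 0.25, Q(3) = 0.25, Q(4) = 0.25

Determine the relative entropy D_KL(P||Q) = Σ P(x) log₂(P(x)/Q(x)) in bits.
0.4967 bits

D_KL(P||Q) = Σ P(x) log₂(P(x)/Q(x))

Computing term by term:
  P(1)·log₂(P(1)/Q(1)) = 0.0557·log₂(0.0557/0.25) = -0.12066
  P(2)·log₂(P(2)/Q(2)) = 0.0649·log₂(0.0649/0.25) = -0.12627
  P(3)·log₂(P(3)/Q(3)) = 0.3488·log₂(0.3488/0.25) = 0.16759
  P(4)·log₂(P(4)/Q(4)) = 0.5306·log₂(0.5306/0.25) = 0.57607

D_KL(P||Q) = -0.12066 - 0.12627 + 0.16759 + 0.57607 = 0.49673 ≈ 0.4967 bits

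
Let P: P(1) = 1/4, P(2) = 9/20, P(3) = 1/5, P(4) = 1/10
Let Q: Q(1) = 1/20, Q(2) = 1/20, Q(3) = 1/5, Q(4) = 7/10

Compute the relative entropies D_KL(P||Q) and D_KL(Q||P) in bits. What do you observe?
D_KL(P||Q) = 1.7262 bits, D_KL(Q||P) = 1.6906 bits. The two directions give different values (D_KL(P||Q) exceeds D_KL(Q||P) by 0.0356 bits): KL divergence is asymmetric.

D_KL(P||Q) = Σ P(x) log₂(P(x)/Q(x))

Computing term by term:
  P(1)·log₂(P(1)/Q(1)) = (1/4)·log₂((1/4)/(1/20)) = 0.58048
  P(2)·log₂(P(2)/Q(2)) = (9/20)·log₂((9/20)/(1/20)) = 1.42647
  P(3)·log₂(P(3)/Q(3)) = (1/5)·log₂((1/5)/(1/5)) = 0.00000
  P(4)·log₂(P(4)/Q(4)) = (1/10)·log₂((1/10)/(7/10)) = -0.28074

D_KL(P||Q) = 0.58048 + 1.42647 + 0.00000 - 0.28074 = 1.72621 ≈ 1.7262 bits

D_KL(Q||P) = Σ Q(x) log₂(Q(x)/P(x))

Computing term by term:
  Q(1)·log₂(Q(1)/P(1)) = (1/20)·log₂((1/20)/(1/4)) = -0.11610
  Q(2)·log₂(Q(2)/P(2)) = (1/20)·log₂((1/20)/(9/20)) = -0.15850
  Q(3)·log₂(Q(3)/P(3)) = (1/5)·log₂((1/5)/(1/5)) = 0.00000
  Q(4)·log₂(Q(4)/P(4)) = (7/10)·log₂((7/10)/(1/10)) = 1.96515

D_KL(Q||P) = -0.11610 - 0.15850 + 0.00000 + 1.96515 = 1.69055 ≈ 1.6906 bits

These are NOT equal (difference: 0.0356 bits). KL divergence is asymmetric: D_KL(P||Q) ≠ D_KL(Q||P) in general.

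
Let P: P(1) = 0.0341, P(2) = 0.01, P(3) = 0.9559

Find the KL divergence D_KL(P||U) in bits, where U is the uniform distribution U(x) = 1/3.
1.2901 bits

U(i) = 1/3 for all i

D_KL(P||U) = Σ P(x) log₂(P(x) / (1/3))
           = Σ P(x) log₂(P(x)) + log₂(3)
           = log₂(3) - H(P)

H(P) = -Σ P(x) log₂(P(x)):
  -P(1)·log₂(P(1)) = -(0.0341)·log₂(0.0341) = 0.16621
  -P(2)·log₂(P(2)) = -(0.01)·log₂(0.01) = 0.06644
  -P(3)·log₂(P(3)) = -(0.9559)·log₂(0.9559) = 0.06220
H(P) = 0.16621 + 0.06644 + 0.06220 = 0.29485 bits

log₂(3) = 1.58496 bits

D_KL(P||U) = 1.58496 - 0.29485 = 1.29011 ≈ 1.2901 bits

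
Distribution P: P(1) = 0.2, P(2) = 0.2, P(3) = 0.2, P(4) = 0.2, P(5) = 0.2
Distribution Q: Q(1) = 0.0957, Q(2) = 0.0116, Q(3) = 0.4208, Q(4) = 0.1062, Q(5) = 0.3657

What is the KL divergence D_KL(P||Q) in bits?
0.8281 bits

D_KL(P||Q) = Σ P(x) log₂(P(x)/Q(x))

Computing term by term:
  P(1)·log₂(P(1)/Q(1)) = 0.2·log₂(0.2/0.0957) = 0.21268
  P(2)·log₂(P(2)/Q(2)) = 0.2·log₂(0.2/0.0116) = 0.82156
  P(3)·log₂(P(3)/Q(3)) = 0.2·log₂(0.2/0.4208) = -0.21463
  P(4)·log₂(P(4)/Q(4)) = 0.2·log₂(0.2/0.1062) = 0.18264
  P(5)·log₂(P(5)/Q(5)) = 0.2·log₂(0.2/0.3657) = -0.17413

D_KL(P||Q) = 0.21268 + 0.82156 - 0.21463 + 0.18264 - 0.17413 = 0.82812 ≈ 0.8281 bits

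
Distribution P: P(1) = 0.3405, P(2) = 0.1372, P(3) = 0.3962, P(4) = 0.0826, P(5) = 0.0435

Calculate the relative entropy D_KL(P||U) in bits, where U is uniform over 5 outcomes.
0.3764 bits

U(i) = 1/5 for all i

D_KL(P||U) = Σ P(x) log₂(P(x) / (1/5))
           = Σ P(x) log₂(P(x)) + log₂(5)
           = log₂(5) - H(P)

H(P) = -Σ P(x) log₂(P(x)):
  -P(1)·log₂(P(1)) = -(0.3405)·log₂(0.3405) = 0.52923
  -P(2)·log₂(P(2)) = -(0.1372)·log₂(0.1372) = 0.39317
  -P(3)·log₂(P(3)) = -(0.3962)·log₂(0.3962) = 0.52920
  -P(4)·log₂(P(4)) = -(0.0826)·log₂(0.0826) = 0.29717
  -P(5)·log₂(P(5)) = -(0.0435)·log₂(0.0435) = 0.19674
H(P) = 0.52923 + 0.39317 + 0.52920 + 0.29717 + 0.19674 = 1.94551 bits

log₂(5) = 2.32193 bits

D_KL(P||U) = 2.32193 - 1.94551 = 0.37642 ≈ 0.3764 bits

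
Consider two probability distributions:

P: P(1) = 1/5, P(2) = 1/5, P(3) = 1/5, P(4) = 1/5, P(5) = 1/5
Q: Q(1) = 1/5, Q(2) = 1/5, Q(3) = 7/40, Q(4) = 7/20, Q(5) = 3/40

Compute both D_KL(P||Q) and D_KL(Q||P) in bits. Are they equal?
D_KL(P||Q) = 0.1601 bits, D_KL(Q||P) = 0.1427 bits. No, they are not equal.

D_KL(P||Q) = Σ P(x) log₂(P(x)/Q(x))

Computing term by term:
  P(1)·log₂(P(1)/Q(1)) = (1/5)·log₂((1/5)/(1/5)) = 0.00000
  P(2)·log₂(P(2)/Q(2)) = (1/5)·log₂((1/5)/(1/5)) = 0.00000
  P(3)·log₂(P(3)/Q(3)) = (1/5)·log₂((1/5)/(7/40)) = 0.03853
  P(4)·log₂(P(4)/Q(4)) = (1/5)·log₂((1/5)/(7/20)) = -0.16147
  P(5)·log₂(P(5)/Q(5)) = (1/5)·log₂((1/5)/(3/40)) = 0.28301

D_KL(P||Q) = 0.00000 + 0.00000 + 0.03853 - 0.16147 + 0.28301 = 0.16007 ≈ 0.1601 bits

D_KL(Q||P) = Σ Q(x) log₂(Q(x)/P(x))

Computing term by term:
  Q(1)·log₂(Q(1)/P(1)) = (1/5)·log₂((1/5)/(1/5)) = 0.00000
  Q(2)·log₂(Q(2)/P(2)) = (1/5)·log₂((1/5)/(1/5)) = 0.00000
  Q(3)·log₂(Q(3)/P(3)) = (7/40)·log₂((7/40)/(1/5)) = -0.03371
  Q(4)·log₂(Q(4)/P(4)) = (7/20)·log₂((7/20)/(1/5)) = 0.28257
  Q(5)·log₂(Q(5)/P(5)) = (3/40)·log₂((3/40)/(1/5)) = -0.10613

D_KL(Q||P) = 0.00000 + 0.00000 - 0.03371 + 0.28257 - 0.10613 = 0.14273 ≈ 0.1427 bits

These are NOT equal (difference: 0.0174 bits). KL divergence is asymmetric: D_KL(P||Q) ≠ D_KL(Q||P) in general.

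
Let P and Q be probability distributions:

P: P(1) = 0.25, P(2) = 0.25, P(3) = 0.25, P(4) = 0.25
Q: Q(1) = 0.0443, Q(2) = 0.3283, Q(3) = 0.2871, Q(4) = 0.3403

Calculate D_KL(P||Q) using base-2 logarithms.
0.3647 bits

D_KL(P||Q) = Σ P(x) log₂(P(x)/Q(x))

Computing term by term:
  P(1)·log₂(P(1)/Q(1)) = 0.25·log₂(0.25/0.0443) = 0.62414
  P(2)·log₂(P(2)/Q(2)) = 0.25·log₂(0.25/0.3283) = -0.09827
  P(3)·log₂(P(3)/Q(3)) = 0.25·log₂(0.25/0.2871) = -0.04991
  P(4)·log₂(P(4)/Q(4)) = 0.25·log₂(0.25/0.3403) = -0.11122

D_KL(P||Q) = 0.62414 - 0.09827 - 0.04991 - 0.11122 = 0.36474 ≈ 0.3647 bits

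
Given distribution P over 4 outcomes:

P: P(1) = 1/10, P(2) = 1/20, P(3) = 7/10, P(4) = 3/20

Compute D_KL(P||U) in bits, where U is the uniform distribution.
0.6810 bits

U(i) = 1/4 for all i

D_KL(P||U) = Σ P(x) log₂(P(x) / (1/4))
           = Σ P(x) log₂(P(x)) + log₂(4)
           = log₂(4) - H(P)

H(P) = -Σ P(x) log₂(P(x)):
  -P(1)·log₂(P(1)) = -(1/10)·log₂(1/10) = 0.33219
  -P(2)·log₂(P(2)) = -(1/20)·log₂(1/20) = 0.21610
  -P(3)·log₂(P(3)) = -(7/10)·log₂(7/10) = 0.36020
  -P(4)·log₂(P(4)) = -(3/20)·log₂(3/20) = 0.41054
H(P) = 0.33219 + 0.21610 + 0.36020 + 0.41054 = 1.31903 bits

log₂(4) = 2.00000 bits

D_KL(P||U) = 2.00000 - 1.31903 = 0.68097 ≈ 0.6810 bits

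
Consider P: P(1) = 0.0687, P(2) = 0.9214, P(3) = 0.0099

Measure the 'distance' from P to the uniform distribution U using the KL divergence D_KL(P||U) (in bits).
1.1448 bits

U(i) = 1/3 for all i

D_KL(P||U) = Σ P(x) log₂(P(x) / (1/3))
           = Σ P(x) log₂(P(x)) + log₂(3)
           = log₂(3) - H(P)

H(P) = -Σ P(x) log₂(P(x)):
  -P(1)·log₂(P(1)) = -(0.0687)·log₂(0.0687) = 0.26543
  -P(2)·log₂(P(2)) = -(0.9214)·log₂(0.9214) = 0.10882
  -P(3)·log₂(P(3)) = -(0.0099)·log₂(0.0099) = 0.06592
H(P) = 0.26543 + 0.10882 + 0.06592 = 0.44017 bits

log₂(3) = 1.58496 bits

D_KL(P||U) = 1.58496 - 0.44017 = 1.14479 ≈ 1.1448 bits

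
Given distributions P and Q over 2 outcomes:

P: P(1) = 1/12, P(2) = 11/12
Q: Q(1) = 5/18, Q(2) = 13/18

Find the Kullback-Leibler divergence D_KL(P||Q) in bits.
0.1705 bits

D_KL(P||Q) = Σ P(x) log₂(P(x)/Q(x))

Computing term by term:
  P(1)·log₂(P(1)/Q(1)) = (1/12)·log₂((1/12)/(5/18)) = -0.14475
  P(2)·log₂(P(2)/Q(2)) = (11/12)·log₂((11/12)/(13/18)) = 0.31529

D_KL(P||Q) = -0.14475 + 0.31529 = 0.17054 ≈ 0.1705 bits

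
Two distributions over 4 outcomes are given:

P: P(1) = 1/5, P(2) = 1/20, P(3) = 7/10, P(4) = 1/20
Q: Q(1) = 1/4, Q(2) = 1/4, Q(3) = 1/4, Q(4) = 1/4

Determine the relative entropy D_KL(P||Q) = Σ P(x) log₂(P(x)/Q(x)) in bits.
0.7432 bits

D_KL(P||Q) = Σ P(x) log₂(P(x)/Q(x))

Computing term by term:
  P(1)·log₂(P(1)/Q(1)) = (1/5)·log₂((1/5)/(1/4)) = -0.06439
  P(2)·log₂(P(2)/Q(2)) = (1/20)·log₂((1/20)/(1/4)) = -0.11610
  P(3)·log₂(P(3)/Q(3)) = (7/10)·log₂((7/10)/(1/4)) = 1.03980
  P(4)·log₂(P(4)/Q(4)) = (1/20)·log₂((1/20)/(1/4)) = -0.11610

D_KL(P||Q) = -0.06439 - 0.11610 + 1.03980 - 0.11610 = 0.74321 ≈ 0.7432 bits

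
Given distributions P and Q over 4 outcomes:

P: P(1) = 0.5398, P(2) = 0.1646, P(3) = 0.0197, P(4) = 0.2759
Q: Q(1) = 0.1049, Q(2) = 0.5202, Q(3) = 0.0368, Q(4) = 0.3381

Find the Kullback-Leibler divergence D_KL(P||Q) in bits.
0.9038 bits

D_KL(P||Q) = Σ P(x) log₂(P(x)/Q(x))

Computing term by term:
  P(1)·log₂(P(1)/Q(1)) = 0.5398·log₂(0.5398/0.1049) = 1.27577
  P(2)·log₂(P(2)/Q(2)) = 0.1646·log₂(0.1646/0.5202) = -0.27325
  P(3)·log₂(P(3)/Q(3)) = 0.0197·log₂(0.0197/0.0368) = -0.01776
  P(4)·log₂(P(4)/Q(4)) = 0.2759·log₂(0.2759/0.3381) = -0.08092

D_KL(P||Q) = 1.27577 - 0.27325 - 0.01776 - 0.08092 = 0.90384 ≈ 0.9038 bits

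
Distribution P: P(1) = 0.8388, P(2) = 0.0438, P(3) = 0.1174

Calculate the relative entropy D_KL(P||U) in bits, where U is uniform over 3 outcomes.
0.8118 bits

U(i) = 1/3 for all i

D_KL(P||U) = Σ P(x) log₂(P(x) / (1/3))
           = Σ P(x) log₂(P(x)) + log₂(3)
           = log₂(3) - H(P)

H(P) = -Σ P(x) log₂(P(x)):
  -P(1)·log₂(P(1)) = -(0.8388)·log₂(0.8388) = 0.21272
  -P(2)·log₂(P(2)) = -(0.0438)·log₂(0.0438) = 0.19767
  -P(3)·log₂(P(3)) = -(0.1174)·log₂(0.1174) = 0.36282
H(P) = 0.21272 + 0.19767 + 0.36282 = 0.77321 bits

log₂(3) = 1.58496 bits

D_KL(P||U) = 1.58496 - 0.77321 = 0.81175 ≈ 0.8118 bits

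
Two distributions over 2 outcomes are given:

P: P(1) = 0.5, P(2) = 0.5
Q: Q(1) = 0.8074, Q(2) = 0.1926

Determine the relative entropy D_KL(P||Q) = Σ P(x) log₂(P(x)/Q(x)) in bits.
0.3425 bits

D_KL(P||Q) = Σ P(x) log₂(P(x)/Q(x))

Computing term by term:
  P(1)·log₂(P(1)/Q(1)) = 0.5·log₂(0.5/0.8074) = -0.34568
  P(2)·log₂(P(2)/Q(2)) = 0.5·log₂(0.5/0.1926) = 0.68816

D_KL(P||Q) = -0.34568 + 0.68816 = 0.34248 ≈ 0.3425 bits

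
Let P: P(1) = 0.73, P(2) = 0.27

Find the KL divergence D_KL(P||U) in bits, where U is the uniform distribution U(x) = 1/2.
0.1585 bits

U(i) = 1/2 for all i

D_KL(P||U) = Σ P(x) log₂(P(x) / (1/2))
           = Σ P(x) log₂(P(x)) + log₂(2)
           = log₂(2) - H(P)

H(P) = -Σ P(x) log₂(P(x)):
  -P(1)·log₂(P(1)) = -(0.73)·log₂(0.73) = 0.33144
  -P(2)·log₂(P(2)) = -(0.27)·log₂(0.27) = 0.51002
H(P) = 0.33144 + 0.51002 = 0.84146 bits

log₂(2) = 1.00000 bits

D_KL(P||U) = 1.00000 - 0.84146 = 0.15854 ≈ 0.1585 bits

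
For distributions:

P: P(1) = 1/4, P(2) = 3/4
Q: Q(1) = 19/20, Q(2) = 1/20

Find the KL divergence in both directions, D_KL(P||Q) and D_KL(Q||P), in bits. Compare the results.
D_KL(P||Q) = 2.4487 bits, D_KL(Q||P) = 1.6344 bits. D_KL(P||Q) is larger than D_KL(Q||P) by 0.8143 bits; the two directions differ.

D_KL(P||Q) = Σ P(x) log₂(P(x)/Q(x))

Computing term by term:
  P(1)·log₂(P(1)/Q(1)) = (1/4)·log₂((1/4)/(19/20)) = -0.48150
  P(2)·log₂(P(2)/Q(2)) = (3/4)·log₂((3/4)/(1/20)) = 2.93017

D_KL(P||Q) = -0.48150 + 2.93017 = 2.44867 ≈ 2.4487 bits

D_KL(Q||P) = Σ Q(x) log₂(Q(x)/P(x))

Computing term by term:
  Q(1)·log₂(Q(1)/P(1)) = (19/20)·log₂((19/20)/(1/4)) = 1.82970
  Q(2)·log₂(Q(2)/P(2)) = (1/20)·log₂((1/20)/(3/4)) = -0.19534

D_KL(Q||P) = 1.82970 - 0.19534 = 1.63436 ≈ 1.6344 bits

These are NOT equal (difference: 0.8143 bits). KL divergence is asymmetric: D_KL(P||Q) ≠ D_KL(Q||P) in general.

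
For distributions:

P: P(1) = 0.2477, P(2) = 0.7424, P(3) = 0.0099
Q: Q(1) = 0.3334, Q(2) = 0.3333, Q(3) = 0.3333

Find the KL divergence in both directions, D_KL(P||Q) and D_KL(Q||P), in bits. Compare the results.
D_KL(P||Q) = 0.7013 bits, D_KL(Q||P) = 1.4487 bits. D_KL(Q||P) is larger than D_KL(P||Q) by 0.7474 bits; the two directions differ.

D_KL(P||Q) = Σ P(x) log₂(P(x)/Q(x))

Computing term by term:
  P(1)·log₂(P(1)/Q(1)) = 0.2477·log₂(0.2477/0.3334) = -0.10618
  P(2)·log₂(P(2)/Q(2)) = 0.7424·log₂(0.7424/0.3333) = 0.85775
  P(3)·log₂(P(3)/Q(3)) = 0.0099·log₂(0.0099/0.3333) = -0.05023

D_KL(P||Q) = -0.10618 + 0.85775 - 0.05023 = 0.70134 ≈ 0.7013 bits

D_KL(Q||P) = Σ Q(x) log₂(Q(x)/P(x))

Computing term by term:
  Q(1)·log₂(Q(1)/P(1)) = 0.3334·log₂(0.3334/0.2477) = 0.14292
  Q(2)·log₂(Q(2)/P(2)) = 0.3333·log₂(0.3333/0.7424) = -0.38509
  Q(3)·log₂(Q(3)/P(3)) = 0.3333·log₂(0.3333/0.0099) = 1.69091

D_KL(Q||P) = 0.14292 - 0.38509 + 1.69091 = 1.44874 ≈ 1.4487 bits

These are NOT equal (difference: 0.7474 bits). KL divergence is asymmetric: D_KL(P||Q) ≠ D_KL(Q||P) in general.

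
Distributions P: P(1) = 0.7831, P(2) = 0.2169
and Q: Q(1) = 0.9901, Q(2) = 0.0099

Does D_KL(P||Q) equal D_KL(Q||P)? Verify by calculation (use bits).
D_KL(P||Q) = 0.7010 bits, D_KL(Q||P) = 0.2909 bits. No — D_KL(P||Q) ≠ D_KL(Q||P) for this pair.

D_KL(P||Q) = Σ P(x) log₂(P(x)/Q(x))

Computing term by term:
  P(1)·log₂(P(1)/Q(1)) = 0.7831·log₂(0.7831/0.9901) = -0.26498
  P(2)·log₂(P(2)/Q(2)) = 0.2169·log₂(0.2169/0.0099) = 0.96595

D_KL(P||Q) = -0.26498 + 0.96595 = 0.70097 ≈ 0.7010 bits

D_KL(Q||P) = Σ Q(x) log₂(Q(x)/P(x))

Computing term by term:
  Q(1)·log₂(Q(1)/P(1)) = 0.9901·log₂(0.9901/0.7831) = 0.33503
  Q(2)·log₂(Q(2)/P(2)) = 0.0099·log₂(0.0099/0.2169) = -0.04409

D_KL(Q||P) = 0.33503 - 0.04409 = 0.29094 ≈ 0.2909 bits

These are NOT equal (difference: 0.4101 bits). KL divergence is asymmetric: D_KL(P||Q) ≠ D_KL(Q||P) in general.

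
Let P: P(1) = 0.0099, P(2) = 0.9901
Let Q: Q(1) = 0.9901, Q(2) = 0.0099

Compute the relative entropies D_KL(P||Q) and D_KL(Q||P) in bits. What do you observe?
D_KL(P||Q) = 6.5125 bits, D_KL(Q||P) = 6.5125 bits. The two directions give the same value here, because Q is a self-inverse relabeling of P; in general KL divergence is asymmetric.

D_KL(P||Q) = Σ P(x) log₂(P(x)/Q(x))

Computing term by term:
  P(1)·log₂(P(1)/Q(1)) = 0.0099·log₂(0.0099/0.9901) = -0.06578
  P(2)·log₂(P(2)/Q(2)) = 0.9901·log₂(0.9901/0.0099) = 6.57823

D_KL(P||Q) = -0.06578 + 6.57823 = 6.51245 ≈ 6.5125 bits

D_KL(Q||P) = Σ Q(x) log₂(Q(x)/P(x))

Computing term by term:
  Q(1)·log₂(Q(1)/P(1)) = 0.9901·log₂(0.9901/0.0099) = 6.57823
  Q(2)·log₂(Q(2)/P(2)) = 0.0099·log₂(0.0099/0.9901) = -0.06578

D_KL(Q||P) = 6.57823 - 0.06578 = 6.51245 ≈ 6.5125 bits

These ARE equal here. Q is P with outcomes relabeled (Q(1) = P(2), Q(2) = P(1)) by a relabeling that is its own inverse, so the two sums contain exactly the same terms in a different order. This is a special case — KL divergence is not symmetric in general: D_KL(P||Q) ≠ D_KL(Q||P) for most P, Q.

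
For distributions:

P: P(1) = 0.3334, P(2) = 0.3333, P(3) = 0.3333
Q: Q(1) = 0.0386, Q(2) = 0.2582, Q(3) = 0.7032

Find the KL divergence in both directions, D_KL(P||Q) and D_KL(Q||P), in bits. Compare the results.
D_KL(P||Q) = 0.8008 bits, D_KL(Q||P) = 0.5423 bits. D_KL(P||Q) is larger than D_KL(Q||P) by 0.2585 bits; the two directions differ.

D_KL(P||Q) = Σ P(x) log₂(P(x)/Q(x))

Computing term by term:
  P(1)·log₂(P(1)/Q(1)) = 0.3334·log₂(0.3334/0.0386) = 1.03707
  P(2)·log₂(P(2)/Q(2)) = 0.3333·log₂(0.3333/0.2582) = 0.12277
  P(3)·log₂(P(3)/Q(3)) = 0.3333·log₂(0.3333/0.7032) = -0.35900

D_KL(P||Q) = 1.03707 + 0.12277 - 0.35900 = 0.80084 ≈ 0.8008 bits

D_KL(Q||P) = Σ Q(x) log₂(Q(x)/P(x))

Computing term by term:
  Q(1)·log₂(Q(1)/P(1)) = 0.0386·log₂(0.0386/0.3334) = -0.12007
  Q(2)·log₂(Q(2)/P(2)) = 0.2582·log₂(0.2582/0.3333) = -0.09510
  Q(3)·log₂(Q(3)/P(3)) = 0.7032·log₂(0.7032/0.3333) = 0.75743

D_KL(Q||P) = -0.12007 - 0.09510 + 0.75743 = 0.54226 ≈ 0.5423 bits

These are NOT equal (difference: 0.2585 bits). KL divergence is asymmetric: D_KL(P||Q) ≠ D_KL(Q||P) in general.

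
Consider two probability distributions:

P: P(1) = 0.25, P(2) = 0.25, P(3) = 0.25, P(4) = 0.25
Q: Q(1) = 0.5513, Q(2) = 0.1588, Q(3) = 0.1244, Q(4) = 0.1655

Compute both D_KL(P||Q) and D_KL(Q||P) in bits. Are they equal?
D_KL(P||Q) = 0.2790 bits, D_KL(Q||P) = 0.3013 bits. No, they are not equal.

D_KL(P||Q) = Σ P(x) log₂(P(x)/Q(x))

Computing term by term:
  P(1)·log₂(P(1)/Q(1)) = 0.25·log₂(0.25/0.5513) = -0.28523
  P(2)·log₂(P(2)/Q(2)) = 0.25·log₂(0.25/0.1588) = 0.16368
  P(3)·log₂(P(3)/Q(3)) = 0.25·log₂(0.25/0.1244) = 0.25174
  P(4)·log₂(P(4)/Q(4)) = 0.25·log₂(0.25/0.1655) = 0.14877

D_KL(P||Q) = -0.28523 + 0.16368 + 0.25174 + 0.14877 = 0.27896 ≈ 0.2790 bits

D_KL(Q||P) = Σ Q(x) log₂(Q(x)/P(x))

Computing term by term:
  Q(1)·log₂(Q(1)/P(1)) = 0.5513·log₂(0.5513/0.25) = 0.62898
  Q(2)·log₂(Q(2)/P(2)) = 0.1588·log₂(0.1588/0.25) = -0.10397
  Q(3)·log₂(Q(3)/P(3)) = 0.1244·log₂(0.1244/0.25) = -0.12526
  Q(4)·log₂(Q(4)/P(4)) = 0.1655·log₂(0.1655/0.25) = -0.09849

D_KL(Q||P) = 0.62898 - 0.10397 - 0.12526 - 0.09849 = 0.30126 ≈ 0.3013 bits

These are NOT equal (difference: 0.0223 bits). KL divergence is asymmetric: D_KL(P||Q) ≠ D_KL(Q||P) in general.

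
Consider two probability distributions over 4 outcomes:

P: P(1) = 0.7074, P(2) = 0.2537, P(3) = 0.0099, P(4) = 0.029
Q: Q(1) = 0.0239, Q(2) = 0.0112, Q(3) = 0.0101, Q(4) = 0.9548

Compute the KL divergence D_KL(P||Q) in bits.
4.4529 bits

D_KL(P||Q) = Σ P(x) log₂(P(x)/Q(x))

Computing term by term:
  P(1)·log₂(P(1)/Q(1)) = 0.7074·log₂(0.7074/0.0239) = 3.45738
  P(2)·log₂(P(2)/Q(2)) = 0.2537·log₂(0.2537/0.0112) = 1.14204
  P(3)·log₂(P(3)/Q(3)) = 0.0099·log₂(0.0099/0.0101) = -0.00029
  P(4)·log₂(P(4)/Q(4)) = 0.029·log₂(0.029/0.9548) = -0.14619

D_KL(P||Q) = 3.45738 + 1.14204 - 0.00029 - 0.14619 = 4.45294 ≈ 4.4529 bits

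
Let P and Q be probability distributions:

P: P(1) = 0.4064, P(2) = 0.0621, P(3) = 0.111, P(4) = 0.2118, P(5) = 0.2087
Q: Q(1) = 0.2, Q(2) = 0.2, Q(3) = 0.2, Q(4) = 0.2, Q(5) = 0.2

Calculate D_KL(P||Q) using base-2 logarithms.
0.2470 bits

D_KL(P||Q) = Σ P(x) log₂(P(x)/Q(x))

Computing term by term:
  P(1)·log₂(P(1)/Q(1)) = 0.4064·log₂(0.4064/0.2) = 0.41571
  P(2)·log₂(P(2)/Q(2)) = 0.0621·log₂(0.0621/0.2) = -0.10478
  P(3)·log₂(P(3)/Q(3)) = 0.111·log₂(0.111/0.2) = -0.09429
  P(4)·log₂(P(4)/Q(4)) = 0.2118·log₂(0.2118/0.2) = 0.01752
  P(5)·log₂(P(5)/Q(5)) = 0.2087·log₂(0.2087/0.2) = 0.01282

D_KL(P||Q) = 0.41571 - 0.10478 - 0.09429 + 0.01752 + 0.01282 = 0.24698 ≈ 0.2470 bits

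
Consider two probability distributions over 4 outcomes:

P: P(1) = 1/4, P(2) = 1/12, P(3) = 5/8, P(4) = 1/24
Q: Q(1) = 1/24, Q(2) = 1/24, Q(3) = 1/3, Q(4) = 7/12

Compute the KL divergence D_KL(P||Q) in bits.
1.1377 bits

D_KL(P||Q) = Σ P(x) log₂(P(x)/Q(x))

Computing term by term:
  P(1)·log₂(P(1)/Q(1)) = (1/4)·log₂((1/4)/(1/24)) = 0.64624
  P(2)·log₂(P(2)/Q(2)) = (1/12)·log₂((1/12)/(1/24)) = 0.08333
  P(3)·log₂(P(3)/Q(3)) = (5/8)·log₂((5/8)/(1/3)) = 0.56681
  P(4)·log₂(P(4)/Q(4)) = (1/24)·log₂((1/24)/(7/12)) = -0.15864

D_KL(P||Q) = 0.64624 + 0.08333 + 0.56681 - 0.15864 = 1.13774 ≈ 1.1377 bits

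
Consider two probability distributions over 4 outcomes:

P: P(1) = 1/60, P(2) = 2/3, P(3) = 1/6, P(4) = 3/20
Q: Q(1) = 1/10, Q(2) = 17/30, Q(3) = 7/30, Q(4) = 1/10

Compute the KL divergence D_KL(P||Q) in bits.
0.1201 bits

D_KL(P||Q) = Σ P(x) log₂(P(x)/Q(x))

Computing term by term:
  P(1)·log₂(P(1)/Q(1)) = (1/60)·log₂((1/60)/(1/10)) = -0.04308
  P(2)·log₂(P(2)/Q(2)) = (2/3)·log₂((2/3)/(17/30)) = 0.15631
  P(3)·log₂(P(3)/Q(3)) = (1/6)·log₂((1/6)/(7/30)) = -0.08090
  P(4)·log₂(P(4)/Q(4)) = (3/20)·log₂((3/20)/(1/10)) = 0.08774

D_KL(P||Q) = -0.04308 + 0.15631 - 0.08090 + 0.08774 = 0.12007 ≈ 0.1201 bits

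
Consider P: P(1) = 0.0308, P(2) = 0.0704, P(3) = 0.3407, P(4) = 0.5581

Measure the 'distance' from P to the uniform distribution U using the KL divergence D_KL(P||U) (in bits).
0.5770 bits

U(i) = 1/4 for all i

D_KL(P||U) = Σ P(x) log₂(P(x) / (1/4))
           = Σ P(x) log₂(P(x)) + log₂(4)
           = log₂(4) - H(P)

H(P) = -Σ P(x) log₂(P(x)):
  -P(1)·log₂(P(1)) = -(0.0308)·log₂(0.0308) = 0.15464
  -P(2)·log₂(P(2)) = -(0.0704)·log₂(0.0704) = 0.26951
  -P(3)·log₂(P(3)) = -(0.3407)·log₂(0.3407) = 0.52925
  -P(4)·log₂(P(4)) = -(0.5581)·log₂(0.5581) = 0.46959
H(P) = 0.15464 + 0.26951 + 0.52925 + 0.46959 = 1.42299 bits

log₂(4) = 2.00000 bits

D_KL(P||U) = 2.00000 - 1.42299 = 0.57701 ≈ 0.5770 bits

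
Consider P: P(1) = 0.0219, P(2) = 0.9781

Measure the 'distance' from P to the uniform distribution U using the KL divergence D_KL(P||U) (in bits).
0.8480 bits

U(i) = 1/2 for all i

D_KL(P||U) = Σ P(x) log₂(P(x) / (1/2))
           = Σ P(x) log₂(P(x)) + log₂(2)
           = log₂(2) - H(P)

H(P) = -Σ P(x) log₂(P(x)):
  -P(1)·log₂(P(1)) = -(0.0219)·log₂(0.0219) = 0.12073
  -P(2)·log₂(P(2)) = -(0.9781)·log₂(0.9781) = 0.03125
H(P) = 0.12073 + 0.03125 = 0.15198 bits

log₂(2) = 1.00000 bits

D_KL(P||U) = 1.00000 - 0.15198 = 0.84802 ≈ 0.8480 bits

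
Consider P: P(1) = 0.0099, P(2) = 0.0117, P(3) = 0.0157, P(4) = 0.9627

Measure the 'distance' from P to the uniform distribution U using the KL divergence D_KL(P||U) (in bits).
1.7121 bits

U(i) = 1/4 for all i

D_KL(P||U) = Σ P(x) log₂(P(x) / (1/4))
           = Σ P(x) log₂(P(x)) + log₂(4)
           = log₂(4) - H(P)

H(P) = -Σ P(x) log₂(P(x)):
  -P(1)·log₂(P(1)) = -(0.0099)·log₂(0.0099) = 0.06592
  -P(2)·log₂(P(2)) = -(0.0117)·log₂(0.0117) = 0.07508
  -P(3)·log₂(P(3)) = -(0.0157)·log₂(0.0157) = 0.09409
  -P(4)·log₂(P(4)) = -(0.9627)·log₂(0.9627) = 0.05280
H(P) = 0.06592 + 0.07508 + 0.09409 + 0.05280 = 0.28789 bits

log₂(4) = 2.00000 bits

D_KL(P||U) = 2.00000 - 0.28789 = 1.71211 ≈ 1.7121 bits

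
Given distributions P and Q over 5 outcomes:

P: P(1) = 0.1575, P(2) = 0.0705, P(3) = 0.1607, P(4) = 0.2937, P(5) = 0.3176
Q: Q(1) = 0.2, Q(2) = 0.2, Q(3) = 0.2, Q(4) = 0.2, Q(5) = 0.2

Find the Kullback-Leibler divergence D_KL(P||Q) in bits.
0.1637 bits

D_KL(P||Q) = Σ P(x) log₂(P(x)/Q(x))

Computing term by term:
  P(1)·log₂(P(1)/Q(1)) = 0.1575·log₂(0.1575/0.2) = -0.05428
  P(2)·log₂(P(2)/Q(2)) = 0.0705·log₂(0.0705/0.2) = -0.10605
  P(3)·log₂(P(3)/Q(3)) = 0.1607·log₂(0.1607/0.2) = -0.05072
  P(4)·log₂(P(4)/Q(4)) = 0.2937·log₂(0.2937/0.2) = 0.16281
  P(5)·log₂(P(5)/Q(5)) = 0.3176·log₂(0.3176/0.2) = 0.21191

D_KL(P||Q) = -0.05428 - 0.10605 - 0.05072 + 0.16281 + 0.21191 = 0.16367 ≈ 0.1637 bits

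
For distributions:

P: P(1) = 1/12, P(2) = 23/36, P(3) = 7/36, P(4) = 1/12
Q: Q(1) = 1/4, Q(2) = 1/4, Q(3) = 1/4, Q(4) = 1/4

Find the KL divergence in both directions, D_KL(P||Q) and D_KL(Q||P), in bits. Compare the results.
D_KL(P||Q) = 0.5302 bits, D_KL(Q||P) = 0.5447 bits. D_KL(Q||P) is larger than D_KL(P||Q) by 0.0145 bits; the two directions differ.

D_KL(P||Q) = Σ P(x) log₂(P(x)/Q(x))

Computing term by term:
  P(1)·log₂(P(1)/Q(1)) = (1/12)·log₂((1/12)/(1/4)) = -0.13208
  P(2)·log₂(P(2)/Q(2)) = (23/36)·log₂((23/36)/(1/4)) = 0.86482
  P(3)·log₂(P(3)/Q(3)) = (7/36)·log₂((7/36)/(1/4)) = -0.07050
  P(4)·log₂(P(4)/Q(4)) = (1/12)·log₂((1/12)/(1/4)) = -0.13208

D_KL(P||Q) = -0.13208 + 0.86482 - 0.07050 - 0.13208 = 0.53016 ≈ 0.5302 bits

D_KL(Q||P) = Σ Q(x) log₂(Q(x)/P(x))

Computing term by term:
  Q(1)·log₂(Q(1)/P(1)) = (1/4)·log₂((1/4)/(1/12)) = 0.39624
  Q(2)·log₂(Q(2)/P(2)) = (1/4)·log₂((1/4)/(23/36)) = -0.33841
  Q(3)·log₂(Q(3)/P(3)) = (1/4)·log₂((1/4)/(7/36)) = 0.09064
  Q(4)·log₂(Q(4)/P(4)) = (1/4)·log₂((1/4)/(1/12)) = 0.39624

D_KL(Q||P) = 0.39624 - 0.33841 + 0.09064 + 0.39624 = 0.54471 ≈ 0.5447 bits

These are NOT equal (difference: 0.0145 bits). KL divergence is asymmetric: D_KL(P||Q) ≠ D_KL(Q||P) in general.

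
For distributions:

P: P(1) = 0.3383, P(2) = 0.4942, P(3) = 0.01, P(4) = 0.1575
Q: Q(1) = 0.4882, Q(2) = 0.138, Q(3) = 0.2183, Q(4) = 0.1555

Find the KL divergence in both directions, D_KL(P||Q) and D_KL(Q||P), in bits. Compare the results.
D_KL(P||Q) = 0.6889 bits, D_KL(Q||P) = 0.9725 bits. D_KL(Q||P) is larger than D_KL(P||Q) by 0.2836 bits; the two directions differ.

D_KL(P||Q) = Σ P(x) log₂(P(x)/Q(x))

Computing term by term:
  P(1)·log₂(P(1)/Q(1)) = 0.3383·log₂(0.3383/0.4882) = -0.17902
  P(2)·log₂(P(2)/Q(2)) = 0.4942·log₂(0.4942/0.138) = 0.90954
  P(3)·log₂(P(3)/Q(3)) = 0.01·log₂(0.01/0.2183) = -0.04448
  P(4)·log₂(P(4)/Q(4)) = 0.1575·log₂(0.1575/0.1555) = 0.00290

D_KL(P||Q) = -0.17902 + 0.90954 - 0.04448 + 0.00290 = 0.68894 ≈ 0.6889 bits

D_KL(Q||P) = Σ Q(x) log₂(Q(x)/P(x))

Computing term by term:
  Q(1)·log₂(Q(1)/P(1)) = 0.4882·log₂(0.4882/0.3383) = 0.25834
  Q(2)·log₂(Q(2)/P(2)) = 0.138·log₂(0.138/0.4942) = -0.25398
  Q(3)·log₂(Q(3)/P(3)) = 0.2183·log₂(0.2183/0.01) = 0.97105
  Q(4)·log₂(Q(4)/P(4)) = 0.1555·log₂(0.1555/0.1575) = -0.00287

D_KL(Q||P) = 0.25834 - 0.25398 + 0.97105 - 0.00287 = 0.97254 ≈ 0.9725 bits

These are NOT equal (difference: 0.2836 bits). KL divergence is asymmetric: D_KL(P||Q) ≠ D_KL(Q||P) in general.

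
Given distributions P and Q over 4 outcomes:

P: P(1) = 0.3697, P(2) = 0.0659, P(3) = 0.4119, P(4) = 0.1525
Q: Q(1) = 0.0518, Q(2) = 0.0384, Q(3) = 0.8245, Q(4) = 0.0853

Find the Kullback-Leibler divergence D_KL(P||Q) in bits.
0.8150 bits

D_KL(P||Q) = Σ P(x) log₂(P(x)/Q(x))

Computing term by term:
  P(1)·log₂(P(1)/Q(1)) = 0.3697·log₂(0.3697/0.0518) = 1.04822
  P(2)·log₂(P(2)/Q(2)) = 0.0659·log₂(0.0659/0.0384) = 0.05135
  P(3)·log₂(P(3)/Q(3)) = 0.4119·log₂(0.4119/0.8245) = -0.41240
  P(4)·log₂(P(4)/Q(4)) = 0.1525·log₂(0.1525/0.0853) = 0.12782

D_KL(P||Q) = 1.04822 + 0.05135 - 0.41240 + 0.12782 = 0.81499 ≈ 0.8150 bits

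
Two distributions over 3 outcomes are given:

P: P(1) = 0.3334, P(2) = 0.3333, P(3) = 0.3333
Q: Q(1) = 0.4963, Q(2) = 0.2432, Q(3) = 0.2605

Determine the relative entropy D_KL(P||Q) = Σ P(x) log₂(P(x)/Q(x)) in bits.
0.0787 bits

D_KL(P||Q) = Σ P(x) log₂(P(x)/Q(x))

Computing term by term:
  P(1)·log₂(P(1)/Q(1)) = 0.3334·log₂(0.3334/0.4963) = -0.19136
  P(2)·log₂(P(2)/Q(2)) = 0.3333·log₂(0.3333/0.2432) = 0.15154
  P(3)·log₂(P(3)/Q(3)) = 0.3333·log₂(0.3333/0.2605) = 0.11850

D_KL(P||Q) = -0.19136 + 0.15154 + 0.11850 = 0.07868 ≈ 0.0787 bits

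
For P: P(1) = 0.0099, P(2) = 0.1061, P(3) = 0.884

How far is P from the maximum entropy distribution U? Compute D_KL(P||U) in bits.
1.0184 bits

U(i) = 1/3 for all i

D_KL(P||U) = Σ P(x) log₂(P(x) / (1/3))
           = Σ P(x) log₂(P(x)) + log₂(3)
           = log₂(3) - H(P)

H(P) = -Σ P(x) log₂(P(x)):
  -P(1)·log₂(P(1)) = -(0.0099)·log₂(0.0099) = 0.06592
  -P(2)·log₂(P(2)) = -(0.1061)·log₂(0.1061) = 0.34339
  -P(3)·log₂(P(3)) = -(0.884)·log₂(0.884) = 0.15725
H(P) = 0.06592 + 0.34339 + 0.15725 = 0.56656 bits

log₂(3) = 1.58496 bits

D_KL(P||U) = 1.58496 - 0.56656 = 1.01840 ≈ 1.0184 bits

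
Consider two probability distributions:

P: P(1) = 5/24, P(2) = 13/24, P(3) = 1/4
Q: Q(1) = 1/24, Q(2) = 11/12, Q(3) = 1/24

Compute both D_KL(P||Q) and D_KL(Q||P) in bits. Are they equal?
D_KL(P||Q) = 0.7189 bits, D_KL(Q||P) = 0.4913 bits. No, they are not equal.

D_KL(P||Q) = Σ P(x) log₂(P(x)/Q(x))

Computing term by term:
  P(1)·log₂(P(1)/Q(1)) = (5/24)·log₂((5/24)/(1/24)) = 0.48374
  P(2)·log₂(P(2)/Q(2)) = (13/24)·log₂((13/24)/(11/12)) = -0.41112
  P(3)·log₂(P(3)/Q(3)) = (1/4)·log₂((1/4)/(1/24)) = 0.64624

D_KL(P||Q) = 0.48374 - 0.41112 + 0.64624 = 0.71886 ≈ 0.7189 bits

D_KL(Q||P) = Σ Q(x) log₂(Q(x)/P(x))

Computing term by term:
  Q(1)·log₂(Q(1)/P(1)) = (1/24)·log₂((1/24)/(5/24)) = -0.09675
  Q(2)·log₂(Q(2)/P(2)) = (11/12)·log₂((11/12)/(13/24)) = 0.69574
  Q(3)·log₂(Q(3)/P(3)) = (1/24)·log₂((1/24)/(1/4)) = -0.10771

D_KL(Q||P) = -0.09675 + 0.69574 - 0.10771 = 0.49128 ≈ 0.4913 bits

These are NOT equal (difference: 0.2276 bits). KL divergence is asymmetric: D_KL(P||Q) ≠ D_KL(Q||P) in general.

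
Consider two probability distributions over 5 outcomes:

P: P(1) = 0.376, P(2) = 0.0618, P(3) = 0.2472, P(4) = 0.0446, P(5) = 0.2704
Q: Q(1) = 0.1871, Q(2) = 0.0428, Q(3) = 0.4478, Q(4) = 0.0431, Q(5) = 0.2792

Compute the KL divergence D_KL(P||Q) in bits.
0.1892 bits

D_KL(P||Q) = Σ P(x) log₂(P(x)/Q(x))

Computing term by term:
  P(1)·log₂(P(1)/Q(1)) = 0.376·log₂(0.376/0.1871) = 0.37860
  P(2)·log₂(P(2)/Q(2)) = 0.0618·log₂(0.0618/0.0428) = 0.03275
  P(3)·log₂(P(3)/Q(3)) = 0.2472·log₂(0.2472/0.4478) = -0.21189
  P(4)·log₂(P(4)/Q(4)) = 0.0446·log₂(0.0446/0.0431) = 0.00220
  P(5)·log₂(P(5)/Q(5)) = 0.2704·log₂(0.2704/0.2792) = -0.01249

D_KL(P||Q) = 0.37860 + 0.03275 - 0.21189 + 0.00220 - 0.01249 = 0.18917 ≈ 0.1892 bits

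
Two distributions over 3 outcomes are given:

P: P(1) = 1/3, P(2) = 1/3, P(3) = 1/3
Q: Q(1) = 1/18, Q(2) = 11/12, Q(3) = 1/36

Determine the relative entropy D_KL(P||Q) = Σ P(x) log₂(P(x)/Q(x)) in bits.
1.5702 bits

D_KL(P||Q) = Σ P(x) log₂(P(x)/Q(x))

Computing term by term:
  P(1)·log₂(P(1)/Q(1)) = (1/3)·log₂((1/3)/(1/18)) = 0.86165
  P(2)·log₂(P(2)/Q(2)) = (1/3)·log₂((1/3)/(11/12)) = -0.48648
  P(3)·log₂(P(3)/Q(3)) = (1/3)·log₂((1/3)/(1/36)) = 1.19499

D_KL(P||Q) = 0.86165 - 0.48648 + 1.19499 = 1.57016 ≈ 1.5702 bits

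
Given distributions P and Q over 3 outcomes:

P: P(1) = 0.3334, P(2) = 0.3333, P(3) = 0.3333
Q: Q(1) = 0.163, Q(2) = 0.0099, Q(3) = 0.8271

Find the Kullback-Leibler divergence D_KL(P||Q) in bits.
1.5981 bits

D_KL(P||Q) = Σ P(x) log₂(P(x)/Q(x))

Computing term by term:
  P(1)·log₂(P(1)/Q(1)) = 0.3334·log₂(0.3334/0.163) = 0.34420
  P(2)·log₂(P(2)/Q(2)) = 0.3333·log₂(0.3333/0.0099) = 1.69091
  P(3)·log₂(P(3)/Q(3)) = 0.3333·log₂(0.3333/0.8271) = -0.43704

D_KL(P||Q) = 0.34420 + 1.69091 - 0.43704 = 1.59807 ≈ 1.5981 bits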